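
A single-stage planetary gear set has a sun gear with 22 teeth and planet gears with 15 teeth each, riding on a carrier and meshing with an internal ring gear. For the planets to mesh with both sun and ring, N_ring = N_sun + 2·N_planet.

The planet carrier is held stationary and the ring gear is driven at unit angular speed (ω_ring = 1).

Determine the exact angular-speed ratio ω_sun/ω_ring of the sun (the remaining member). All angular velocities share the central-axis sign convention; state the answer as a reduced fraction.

-26/11

N_ring = 22 + 2·15 = 52
22(ω_s−ω_c) = −52(ω_r−ω_c),  ω_c=0, ω_r=1
ω_s = 0 − (52/22)(1−0) = -26/11
ω_s/ω_r = -26/11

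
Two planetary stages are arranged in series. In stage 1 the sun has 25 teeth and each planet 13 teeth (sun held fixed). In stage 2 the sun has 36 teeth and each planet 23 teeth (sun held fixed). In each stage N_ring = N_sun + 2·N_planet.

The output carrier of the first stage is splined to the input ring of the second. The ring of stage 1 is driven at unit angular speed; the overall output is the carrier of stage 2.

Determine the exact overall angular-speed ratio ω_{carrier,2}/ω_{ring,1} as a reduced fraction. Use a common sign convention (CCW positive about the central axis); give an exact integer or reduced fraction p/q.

2091/4484

Stage 1: N_ring = 25 + 2·13 = 51
Stage 1: 25(ω_s−ω_c) = −51(ω_r−ω_c),  ω_s=0, ω_r=1
Stage 1: 25(0−ω_c) = −51(1−ω_c)  ⇒  76ω_c = 51  ⇒  ω_c = 51/76
  ⇒ ω_c¹/ω_r¹ = 51/76
Stage 2: N_ring = 36 + 2·23 = 82
Stage 2: 36(ω_s−ω_c) = −82(ω_r−ω_c),  ω_s=0, ω_r=1
Stage 2: 36(0−ω_c) = −82(1−ω_c)  ⇒  118ω_c = 82  ⇒  ω_c = 41/59
  ⇒ ω_c²/ω_r² = 41/59
Coupling ω_r² = ω_c¹ ⇒ overall = 51/76 × 41/59 = 2091/4484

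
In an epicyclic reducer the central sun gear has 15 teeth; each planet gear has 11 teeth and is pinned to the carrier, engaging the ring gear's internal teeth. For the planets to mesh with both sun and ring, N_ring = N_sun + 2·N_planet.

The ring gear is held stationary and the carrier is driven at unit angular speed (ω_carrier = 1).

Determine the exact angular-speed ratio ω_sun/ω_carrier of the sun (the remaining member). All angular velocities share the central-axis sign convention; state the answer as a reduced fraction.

N_ring = 15 + 2·11 = 37
15(ω_s−ω_c) = −37(ω_r−ω_c),  ω_r=0, ω_c=1
ω_s = 1 − (37/15)(0−1) = 52/15
ω_s/ω_c = 52/15

52/15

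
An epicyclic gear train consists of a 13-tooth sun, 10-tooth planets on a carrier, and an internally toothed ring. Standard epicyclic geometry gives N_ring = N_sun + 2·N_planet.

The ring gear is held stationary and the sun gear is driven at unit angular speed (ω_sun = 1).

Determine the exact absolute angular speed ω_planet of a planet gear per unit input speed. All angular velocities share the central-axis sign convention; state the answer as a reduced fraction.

N_ring = 13 + 2·10 = 33
13(ω_s−ω_c) = −33(ω_r−ω_c),  ω_r=0, ω_s=1
13(1−ω_c) = −33(0−ω_c)  ⇒  46ω_c = 13  ⇒  ω_c = 13/46
sun–planet: 13·(1−13/46) = −10·(ω_p−ω_c)  ⇒  ω_p−ω_c = −(13/10)·(33/46) = -429/460
ω_p = 13/46 − 429/460 = -13/20

-13/20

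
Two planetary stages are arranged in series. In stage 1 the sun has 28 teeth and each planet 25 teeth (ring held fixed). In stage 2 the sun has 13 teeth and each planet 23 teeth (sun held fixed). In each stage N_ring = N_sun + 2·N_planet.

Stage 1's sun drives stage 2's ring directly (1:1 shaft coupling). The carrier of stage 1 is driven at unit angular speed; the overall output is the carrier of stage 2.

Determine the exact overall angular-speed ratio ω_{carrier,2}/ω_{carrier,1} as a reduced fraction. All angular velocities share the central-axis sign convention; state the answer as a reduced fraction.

Stage 1: N_ring = 28 + 2·25 = 78
Stage 1: 28(ω_s−ω_c) = −78(ω_r−ω_c),  ω_r=0, ω_c=1
Stage 1: ω_s = 1 − (78/28)(0−1) = 53/14
  ⇒ ω_s¹/ω_c¹ = 53/14
Stage 2: N_ring = 13 + 2·23 = 59
Stage 2: 13(ω_s−ω_c) = −59(ω_r−ω_c),  ω_s=0, ω_r=1
Stage 2: 13(0−ω_c) = −59(1−ω_c)  ⇒  72ω_c = 59  ⇒  ω_c = 59/72
  ⇒ ω_c²/ω_r² = 59/72
Coupling ω_r² = ω_s¹ ⇒ overall = 53/14 × 59/72 = 3127/1008

3127/1008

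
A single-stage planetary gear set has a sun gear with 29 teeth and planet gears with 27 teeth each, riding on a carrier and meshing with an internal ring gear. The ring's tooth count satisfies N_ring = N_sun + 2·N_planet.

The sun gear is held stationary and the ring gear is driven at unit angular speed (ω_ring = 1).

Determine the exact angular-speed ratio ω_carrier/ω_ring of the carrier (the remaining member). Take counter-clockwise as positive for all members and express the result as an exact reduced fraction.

N_ring = 29 + 2·27 = 83
29(ω_s−ω_c) = −83(ω_r−ω_c),  ω_s=0, ω_r=1
29(0−ω_c) = −83(1−ω_c)  ⇒  112ω_c = 83  ⇒  ω_c = 83/112
ω_c/ω_r = 83/112

83/112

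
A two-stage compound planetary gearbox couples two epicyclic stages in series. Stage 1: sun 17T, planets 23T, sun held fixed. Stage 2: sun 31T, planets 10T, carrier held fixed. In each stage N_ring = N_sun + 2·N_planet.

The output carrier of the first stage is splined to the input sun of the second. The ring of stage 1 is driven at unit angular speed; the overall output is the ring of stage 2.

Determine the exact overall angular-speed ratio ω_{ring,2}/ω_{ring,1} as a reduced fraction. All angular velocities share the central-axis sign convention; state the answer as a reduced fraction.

-651/1360

Stage 1: N_ring = 17 + 2·23 = 63
Stage 1: 17(ω_s−ω_c) = −63(ω_r−ω_c),  ω_s=0, ω_r=1
Stage 1: 17(0−ω_c) = −63(1−ω_c)  ⇒  80ω_c = 63  ⇒  ω_c = 63/80
  ⇒ ω_c¹/ω_r¹ = 63/80
Stage 2: N_ring = 31 + 2·10 = 51
Stage 2: 31(ω_s−ω_c) = −51(ω_r−ω_c),  ω_c=0, ω_s=1
Stage 2: ω_r = 0 − (31/51)(1−0) = -31/51
  ⇒ ω_r²/ω_s² = -31/51
Coupling ω_s² = ω_c¹ ⇒ overall = 63/80 × -31/51 = -651/1360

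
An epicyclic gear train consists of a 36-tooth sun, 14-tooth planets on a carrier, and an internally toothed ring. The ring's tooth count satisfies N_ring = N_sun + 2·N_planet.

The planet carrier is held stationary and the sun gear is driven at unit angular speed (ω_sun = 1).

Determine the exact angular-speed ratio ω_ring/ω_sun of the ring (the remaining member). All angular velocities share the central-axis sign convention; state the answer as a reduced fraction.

N_ring = 36 + 2·14 = 64
36(ω_s−ω_c) = −64(ω_r−ω_c),  ω_c=0, ω_s=1
ω_r = 0 − (36/64)(1−0) = -9/16
ω_r/ω_s = -9/16

-9/16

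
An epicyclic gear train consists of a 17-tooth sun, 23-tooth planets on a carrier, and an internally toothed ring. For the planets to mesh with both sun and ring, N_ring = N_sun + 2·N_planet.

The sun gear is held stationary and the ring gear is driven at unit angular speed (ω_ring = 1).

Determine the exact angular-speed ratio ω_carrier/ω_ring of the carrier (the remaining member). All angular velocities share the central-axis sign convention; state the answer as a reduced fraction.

63/80

N_ring = 17 + 2·23 = 63
17(ω_s−ω_c) = −63(ω_r−ω_c),  ω_s=0, ω_r=1
17(0−ω_c) = −63(1−ω_c)  ⇒  80ω_c = 63  ⇒  ω_c = 63/80
ω_c/ω_r = 63/80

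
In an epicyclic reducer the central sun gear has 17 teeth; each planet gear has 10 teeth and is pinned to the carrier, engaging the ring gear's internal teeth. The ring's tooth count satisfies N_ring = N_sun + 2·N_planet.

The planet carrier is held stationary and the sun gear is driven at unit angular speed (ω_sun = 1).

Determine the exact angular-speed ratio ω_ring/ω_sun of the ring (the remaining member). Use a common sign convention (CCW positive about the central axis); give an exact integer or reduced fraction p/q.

N_ring = 17 + 2·10 = 37
17(ω_s−ω_c) = −37(ω_r−ω_c),  ω_c=0, ω_s=1
ω_r = 0 − (17/37)(1−0) = -17/37
ω_r/ω_s = -17/37

-17/37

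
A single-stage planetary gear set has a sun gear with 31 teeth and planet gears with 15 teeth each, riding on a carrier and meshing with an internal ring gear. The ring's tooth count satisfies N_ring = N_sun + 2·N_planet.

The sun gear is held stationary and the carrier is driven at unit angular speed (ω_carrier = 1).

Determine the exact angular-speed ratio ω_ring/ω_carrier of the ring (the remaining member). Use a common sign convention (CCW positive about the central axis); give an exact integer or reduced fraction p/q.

92/61

N_ring = 31 + 2·15 = 61
31(ω_s−ω_c) = −61(ω_r−ω_c),  ω_s=0, ω_c=1
ω_r = 1 − (31/61)(0−1) = 92/61
ω_r/ω_c = 92/61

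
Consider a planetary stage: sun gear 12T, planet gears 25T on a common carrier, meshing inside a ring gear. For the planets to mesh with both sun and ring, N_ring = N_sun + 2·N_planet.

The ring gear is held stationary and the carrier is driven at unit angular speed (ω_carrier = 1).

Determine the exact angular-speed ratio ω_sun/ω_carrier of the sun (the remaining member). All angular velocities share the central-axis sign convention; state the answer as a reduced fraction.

N_ring = 12 + 2·25 = 62
12(ω_s−ω_c) = −62(ω_r−ω_c),  ω_r=0, ω_c=1
ω_s = 1 − (62/12)(0−1) = 37/6
ω_s/ω_c = 37/6

37/6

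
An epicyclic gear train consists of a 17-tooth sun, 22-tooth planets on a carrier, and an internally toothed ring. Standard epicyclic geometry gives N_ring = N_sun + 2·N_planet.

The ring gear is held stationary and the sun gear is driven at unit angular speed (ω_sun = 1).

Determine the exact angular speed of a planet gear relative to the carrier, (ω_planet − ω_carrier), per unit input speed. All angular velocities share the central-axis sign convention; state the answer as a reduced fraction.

-1037/1716

N_ring = 17 + 2·22 = 61
17(ω_s−ω_c) = −61(ω_r−ω_c),  ω_r=0, ω_s=1
17(1−ω_c) = −61(0−ω_c)  ⇒  78ω_c = 17  ⇒  ω_c = 17/78
sun–planet: 17·(1−17/78) = −22·(ω_p−ω_c)  ⇒  ω_p−ω_c = −(17/22)·(61/78) = -1037/1716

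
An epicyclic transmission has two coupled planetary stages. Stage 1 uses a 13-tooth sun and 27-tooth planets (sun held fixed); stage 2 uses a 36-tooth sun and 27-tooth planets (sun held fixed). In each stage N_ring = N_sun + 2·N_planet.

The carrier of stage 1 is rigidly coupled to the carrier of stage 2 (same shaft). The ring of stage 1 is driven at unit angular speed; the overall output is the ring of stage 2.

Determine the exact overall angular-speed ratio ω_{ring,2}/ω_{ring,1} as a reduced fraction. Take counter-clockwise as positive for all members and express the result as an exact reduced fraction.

Stage 1: N_ring = 13 + 2·27 = 67
Stage 1: 13(ω_s−ω_c) = −67(ω_r−ω_c),  ω_s=0, ω_r=1
Stage 1: 13(0−ω_c) = −67(1−ω_c)  ⇒  80ω_c = 67  ⇒  ω_c = 67/80
  ⇒ ω_c¹/ω_r¹ = 67/80
Stage 2: N_ring = 36 + 2·27 = 90
Stage 2: 36(ω_s−ω_c) = −90(ω_r−ω_c),  ω_s=0, ω_c=1
Stage 2: ω_r = 1 − (36/90)(0−1) = 7/5
  ⇒ ω_r²/ω_c² = 7/5
Coupling ω_c² = ω_c¹ ⇒ overall = 67/80 × 7/5 = 469/400

469/400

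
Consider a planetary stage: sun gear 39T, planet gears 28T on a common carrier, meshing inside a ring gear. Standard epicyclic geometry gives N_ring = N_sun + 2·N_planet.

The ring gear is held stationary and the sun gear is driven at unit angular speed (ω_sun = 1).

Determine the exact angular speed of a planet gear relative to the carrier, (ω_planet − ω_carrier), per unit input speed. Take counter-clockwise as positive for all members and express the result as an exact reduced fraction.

-3705/3752

N_ring = 39 + 2·28 = 95
39(ω_s−ω_c) = −95(ω_r−ω_c),  ω_r=0, ω_s=1
39(1−ω_c) = −95(0−ω_c)  ⇒  134ω_c = 39  ⇒  ω_c = 39/134
sun–planet: 39·(1−39/134) = −28·(ω_p−ω_c)  ⇒  ω_p−ω_c = −(39/28)·(95/134) = -3705/3752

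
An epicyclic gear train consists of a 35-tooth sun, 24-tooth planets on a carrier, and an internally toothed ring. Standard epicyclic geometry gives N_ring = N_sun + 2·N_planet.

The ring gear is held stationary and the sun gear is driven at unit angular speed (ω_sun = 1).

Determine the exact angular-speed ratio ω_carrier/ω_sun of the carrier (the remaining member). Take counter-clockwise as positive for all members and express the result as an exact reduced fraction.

35/118

N_ring = 35 + 2·24 = 83
35(ω_s−ω_c) = −83(ω_r−ω_c),  ω_r=0, ω_s=1
35(1−ω_c) = −83(0−ω_c)  ⇒  118ω_c = 35  ⇒  ω_c = 35/118
ω_c/ω_s = 35/118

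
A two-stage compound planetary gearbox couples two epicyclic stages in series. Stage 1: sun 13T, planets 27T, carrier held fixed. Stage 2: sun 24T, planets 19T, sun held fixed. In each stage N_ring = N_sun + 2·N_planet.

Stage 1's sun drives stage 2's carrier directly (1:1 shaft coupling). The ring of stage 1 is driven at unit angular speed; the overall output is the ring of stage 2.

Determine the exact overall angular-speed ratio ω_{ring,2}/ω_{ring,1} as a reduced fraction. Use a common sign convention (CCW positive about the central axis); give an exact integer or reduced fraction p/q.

Stage 1: N_ring = 13 + 2·27 = 67
Stage 1: 13(ω_s−ω_c) = −67(ω_r−ω_c),  ω_c=0, ω_r=1
Stage 1: ω_s = 0 − (67/13)(1−0) = -67/13
  ⇒ ω_s¹/ω_r¹ = -67/13
Stage 2: N_ring = 24 + 2·19 = 62
Stage 2: 24(ω_s−ω_c) = −62(ω_r−ω_c),  ω_s=0, ω_c=1
Stage 2: ω_r = 1 − (24/62)(0−1) = 43/31
  ⇒ ω_r²/ω_c² = 43/31
Coupling ω_c² = ω_s¹ ⇒ overall = -67/13 × 43/31 = -2881/403

-2881/403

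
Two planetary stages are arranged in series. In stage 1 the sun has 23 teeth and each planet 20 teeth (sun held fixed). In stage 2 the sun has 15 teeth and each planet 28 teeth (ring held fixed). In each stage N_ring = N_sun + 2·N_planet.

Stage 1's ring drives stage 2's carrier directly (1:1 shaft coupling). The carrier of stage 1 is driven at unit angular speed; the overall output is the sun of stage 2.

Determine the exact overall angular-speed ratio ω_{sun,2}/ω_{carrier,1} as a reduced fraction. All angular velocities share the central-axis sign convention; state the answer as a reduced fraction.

Stage 1: N_ring = 23 + 2·20 = 63
Stage 1: 23(ω_s−ω_c) = −63(ω_r−ω_c),  ω_s=0, ω_c=1
Stage 1: ω_r = 1 − (23/63)(0−1) = 86/63
  ⇒ ω_r¹/ω_c¹ = 86/63
Stage 2: N_ring = 15 + 2·28 = 71
Stage 2: 15(ω_s−ω_c) = −71(ω_r−ω_c),  ω_r=0, ω_c=1
Stage 2: ω_s = 1 − (71/15)(0−1) = 86/15
  ⇒ ω_s²/ω_c² = 86/15
Coupling ω_c² = ω_r¹ ⇒ overall = 86/63 × 86/15 = 7396/945

7396/945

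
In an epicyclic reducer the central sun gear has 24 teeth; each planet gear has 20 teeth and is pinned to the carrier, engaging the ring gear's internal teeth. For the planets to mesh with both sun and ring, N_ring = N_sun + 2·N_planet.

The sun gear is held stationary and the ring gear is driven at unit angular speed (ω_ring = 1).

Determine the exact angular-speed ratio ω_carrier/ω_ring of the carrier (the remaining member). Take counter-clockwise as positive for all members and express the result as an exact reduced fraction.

N_ring = 24 + 2·20 = 64
24(ω_s−ω_c) = −64(ω_r−ω_c),  ω_s=0, ω_r=1
24(0−ω_c) = −64(1−ω_c)  ⇒  88ω_c = 64  ⇒  ω_c = 8/11
ω_c/ω_r = 8/11

8/11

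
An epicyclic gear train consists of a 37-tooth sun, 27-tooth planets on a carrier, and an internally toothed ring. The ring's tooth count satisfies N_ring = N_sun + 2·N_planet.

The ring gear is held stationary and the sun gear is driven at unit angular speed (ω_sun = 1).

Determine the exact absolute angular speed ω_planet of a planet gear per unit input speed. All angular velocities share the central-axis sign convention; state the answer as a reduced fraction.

N_ring = 37 + 2·27 = 91
37(ω_s−ω_c) = −91(ω_r−ω_c),  ω_r=0, ω_s=1
37(1−ω_c) = −91(0−ω_c)  ⇒  128ω_c = 37  ⇒  ω_c = 37/128
sun–planet: 37·(1−37/128) = −27·(ω_p−ω_c)  ⇒  ω_p−ω_c = −(37/27)·(91/128) = -3367/3456
ω_p = 37/128 − 3367/3456 = -37/54

-37/54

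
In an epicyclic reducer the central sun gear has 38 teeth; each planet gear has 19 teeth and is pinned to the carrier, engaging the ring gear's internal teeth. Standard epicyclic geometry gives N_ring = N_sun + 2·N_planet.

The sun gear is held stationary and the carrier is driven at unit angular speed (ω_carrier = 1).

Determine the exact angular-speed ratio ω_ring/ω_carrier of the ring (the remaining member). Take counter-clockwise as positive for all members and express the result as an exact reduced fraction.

3/2

N_ring = 38 + 2·19 = 76
38(ω_s−ω_c) = −76(ω_r−ω_c),  ω_s=0, ω_c=1
ω_r = 1 − (38/76)(0−1) = 3/2
ω_r/ω_c = 3/2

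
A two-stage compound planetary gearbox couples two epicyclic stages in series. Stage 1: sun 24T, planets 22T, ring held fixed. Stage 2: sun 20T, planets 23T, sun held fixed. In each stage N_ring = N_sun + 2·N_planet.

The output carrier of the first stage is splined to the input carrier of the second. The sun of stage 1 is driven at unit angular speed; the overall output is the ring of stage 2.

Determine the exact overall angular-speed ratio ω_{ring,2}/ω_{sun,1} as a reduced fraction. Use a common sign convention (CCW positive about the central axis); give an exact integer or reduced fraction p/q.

86/253

Stage 1: N_ring = 24 + 2·22 = 68
Stage 1: 24(ω_s−ω_c) = −68(ω_r−ω_c),  ω_r=0, ω_s=1
Stage 1: 24(1−ω_c) = −68(0−ω_c)  ⇒  92ω_c = 24  ⇒  ω_c = 6/23
  ⇒ ω_c¹/ω_s¹ = 6/23
Stage 2: N_ring = 20 + 2·23 = 66
Stage 2: 20(ω_s−ω_c) = −66(ω_r−ω_c),  ω_s=0, ω_c=1
Stage 2: ω_r = 1 − (20/66)(0−1) = 43/33
  ⇒ ω_r²/ω_c² = 43/33
Coupling ω_c² = ω_c¹ ⇒ overall = 6/23 × 43/33 = 86/253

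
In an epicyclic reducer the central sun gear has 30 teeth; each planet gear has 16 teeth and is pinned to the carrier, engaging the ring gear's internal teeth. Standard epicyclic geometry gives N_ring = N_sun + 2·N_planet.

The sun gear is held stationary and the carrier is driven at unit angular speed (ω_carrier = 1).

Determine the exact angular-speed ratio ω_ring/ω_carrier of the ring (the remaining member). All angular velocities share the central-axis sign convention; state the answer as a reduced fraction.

N_ring = 30 + 2·16 = 62
30(ω_s−ω_c) = −62(ω_r−ω_c),  ω_s=0, ω_c=1
ω_r = 1 − (30/62)(0−1) = 46/31
ω_r/ω_c = 46/31

46/31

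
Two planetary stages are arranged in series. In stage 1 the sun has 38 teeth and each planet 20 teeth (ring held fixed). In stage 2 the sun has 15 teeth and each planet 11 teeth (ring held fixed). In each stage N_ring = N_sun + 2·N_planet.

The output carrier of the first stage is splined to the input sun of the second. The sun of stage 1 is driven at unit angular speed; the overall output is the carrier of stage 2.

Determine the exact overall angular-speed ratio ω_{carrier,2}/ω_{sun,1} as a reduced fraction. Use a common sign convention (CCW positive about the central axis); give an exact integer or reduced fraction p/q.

Stage 1: N_ring = 38 + 2·20 = 78
Stage 1: 38(ω_s−ω_c) = −78(ω_r−ω_c),  ω_r=0, ω_s=1
Stage 1: 38(1−ω_c) = −78(0−ω_c)  ⇒  116ω_c = 38  ⇒  ω_c = 19/58
  ⇒ ω_c¹/ω_s¹ = 19/58
Stage 2: N_ring = 15 + 2·11 = 37
Stage 2: 15(ω_s−ω_c) = −37(ω_r−ω_c),  ω_r=0, ω_s=1
Stage 2: 15(1−ω_c) = −37(0−ω_c)  ⇒  52ω_c = 15  ⇒  ω_c = 15/52
  ⇒ ω_c²/ω_s² = 15/52
Coupling ω_s² = ω_c¹ ⇒ overall = 19/58 × 15/52 = 285/3016

285/3016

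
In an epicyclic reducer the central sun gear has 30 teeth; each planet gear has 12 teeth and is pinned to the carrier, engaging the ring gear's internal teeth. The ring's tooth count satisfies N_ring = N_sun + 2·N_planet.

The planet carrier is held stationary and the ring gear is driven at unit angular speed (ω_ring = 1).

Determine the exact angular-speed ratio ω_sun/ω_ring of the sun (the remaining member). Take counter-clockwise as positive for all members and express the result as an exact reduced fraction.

N_ring = 30 + 2·12 = 54
30(ω_s−ω_c) = −54(ω_r−ω_c),  ω_c=0, ω_r=1
ω_s = 0 − (54/30)(1−0) = -9/5
ω_s/ω_r = -9/5

-9/5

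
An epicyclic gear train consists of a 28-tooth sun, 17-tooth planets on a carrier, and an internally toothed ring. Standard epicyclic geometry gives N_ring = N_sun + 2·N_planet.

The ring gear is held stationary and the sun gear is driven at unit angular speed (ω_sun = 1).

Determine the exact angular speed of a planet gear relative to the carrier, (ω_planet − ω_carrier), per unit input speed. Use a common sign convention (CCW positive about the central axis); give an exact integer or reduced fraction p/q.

-868/765

N_ring = 28 + 2·17 = 62
28(ω_s−ω_c) = −62(ω_r−ω_c),  ω_r=0, ω_s=1
28(1−ω_c) = −62(0−ω_c)  ⇒  90ω_c = 28  ⇒  ω_c = 14/45
sun–planet: 28·(1−14/45) = −17·(ω_p−ω_c)  ⇒  ω_p−ω_c = −(28/17)·(31/45) = -868/765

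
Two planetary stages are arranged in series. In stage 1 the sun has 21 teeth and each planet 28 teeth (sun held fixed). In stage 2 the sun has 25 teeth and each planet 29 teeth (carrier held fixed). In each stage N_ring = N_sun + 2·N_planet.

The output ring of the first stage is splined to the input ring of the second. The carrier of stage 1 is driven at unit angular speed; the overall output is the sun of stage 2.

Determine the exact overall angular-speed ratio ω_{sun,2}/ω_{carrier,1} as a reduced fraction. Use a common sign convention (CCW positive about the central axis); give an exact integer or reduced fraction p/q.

-1162/275

Stage 1: N_ring = 21 + 2·28 = 77
Stage 1: 21(ω_s−ω_c) = −77(ω_r−ω_c),  ω_s=0, ω_c=1
Stage 1: ω_r = 1 − (21/77)(0−1) = 14/11
  ⇒ ω_r¹/ω_c¹ = 14/11
Stage 2: N_ring = 25 + 2·29 = 83
Stage 2: 25(ω_s−ω_c) = −83(ω_r−ω_c),  ω_c=0, ω_r=1
Stage 2: ω_s = 0 − (83/25)(1−0) = -83/25
  ⇒ ω_s²/ω_r² = -83/25
Coupling ω_r² = ω_r¹ ⇒ overall = 14/11 × -83/25 = -1162/275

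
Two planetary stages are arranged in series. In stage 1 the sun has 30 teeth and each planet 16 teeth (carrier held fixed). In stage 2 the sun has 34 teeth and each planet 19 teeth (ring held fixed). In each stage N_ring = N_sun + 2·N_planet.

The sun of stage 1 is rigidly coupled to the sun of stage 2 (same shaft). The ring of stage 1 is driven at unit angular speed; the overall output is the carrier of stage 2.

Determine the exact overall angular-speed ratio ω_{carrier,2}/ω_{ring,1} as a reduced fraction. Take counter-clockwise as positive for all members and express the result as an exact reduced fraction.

-527/795

Stage 1: N_ring = 30 + 2·16 = 62
Stage 1: 30(ω_s−ω_c) = −62(ω_r−ω_c),  ω_c=0, ω_r=1
Stage 1: ω_s = 0 − (62/30)(1−0) = -31/15
  ⇒ ω_s¹/ω_r¹ = -31/15
Stage 2: N_ring = 34 + 2·19 = 72
Stage 2: 34(ω_s−ω_c) = −72(ω_r−ω_c),  ω_r=0, ω_s=1
Stage 2: 34(1−ω_c) = −72(0−ω_c)  ⇒  106ω_c = 34  ⇒  ω_c = 17/53
  ⇒ ω_c²/ω_s² = 17/53
Coupling ω_s² = ω_s¹ ⇒ overall = -31/15 × 17/53 = -527/795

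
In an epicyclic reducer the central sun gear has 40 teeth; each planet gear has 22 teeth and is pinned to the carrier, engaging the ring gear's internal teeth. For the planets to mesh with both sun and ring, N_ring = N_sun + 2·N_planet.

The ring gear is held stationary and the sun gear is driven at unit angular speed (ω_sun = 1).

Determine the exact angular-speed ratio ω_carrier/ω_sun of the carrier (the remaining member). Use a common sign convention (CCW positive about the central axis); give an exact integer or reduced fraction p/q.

10/31

N_ring = 40 + 2·22 = 84
40(ω_s−ω_c) = −84(ω_r−ω_c),  ω_r=0, ω_s=1
40(1−ω_c) = −84(0−ω_c)  ⇒  124ω_c = 40  ⇒  ω_c = 10/31
ω_c/ω_s = 10/31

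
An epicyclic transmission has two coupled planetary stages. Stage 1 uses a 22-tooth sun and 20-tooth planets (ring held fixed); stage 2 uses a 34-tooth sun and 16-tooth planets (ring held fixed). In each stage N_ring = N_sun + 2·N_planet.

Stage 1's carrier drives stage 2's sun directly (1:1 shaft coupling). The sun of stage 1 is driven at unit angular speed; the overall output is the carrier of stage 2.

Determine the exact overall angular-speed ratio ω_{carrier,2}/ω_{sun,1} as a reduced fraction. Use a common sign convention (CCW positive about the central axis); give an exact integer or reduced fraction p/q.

187/2100

Stage 1: N_ring = 22 + 2·20 = 62
Stage 1: 22(ω_s−ω_c) = −62(ω_r−ω_c),  ω_r=0, ω_s=1
Stage 1: 22(1−ω_c) = −62(0−ω_c)  ⇒  84ω_c = 22  ⇒  ω_c = 11/42
  ⇒ ω_c¹/ω_s¹ = 11/42
Stage 2: N_ring = 34 + 2·16 = 66
Stage 2: 34(ω_s−ω_c) = −66(ω_r−ω_c),  ω_r=0, ω_s=1
Stage 2: 34(1−ω_c) = −66(0−ω_c)  ⇒  100ω_c = 34  ⇒  ω_c = 17/50
  ⇒ ω_c²/ω_s² = 17/50
Coupling ω_s² = ω_c¹ ⇒ overall = 11/42 × 17/50 = 187/2100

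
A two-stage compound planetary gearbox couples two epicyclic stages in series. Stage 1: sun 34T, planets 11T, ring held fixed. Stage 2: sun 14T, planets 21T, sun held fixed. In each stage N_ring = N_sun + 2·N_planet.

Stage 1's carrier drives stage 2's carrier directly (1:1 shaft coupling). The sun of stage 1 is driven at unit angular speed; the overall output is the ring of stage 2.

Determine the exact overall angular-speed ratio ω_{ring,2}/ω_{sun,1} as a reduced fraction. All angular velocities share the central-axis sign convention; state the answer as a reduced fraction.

Stage 1: N_ring = 34 + 2·11 = 56
Stage 1: 34(ω_s−ω_c) = −56(ω_r−ω_c),  ω_r=0, ω_s=1
Stage 1: 34(1−ω_c) = −56(0−ω_c)  ⇒  90ω_c = 34  ⇒  ω_c = 17/45
  ⇒ ω_c¹/ω_s¹ = 17/45
Stage 2: N_ring = 14 + 2·21 = 56
Stage 2: 14(ω_s−ω_c) = −56(ω_r−ω_c),  ω_s=0, ω_c=1
Stage 2: ω_r = 1 − (14/56)(0−1) = 5/4
  ⇒ ω_r²/ω_c² = 5/4
Coupling ω_c² = ω_c¹ ⇒ overall = 17/45 × 5/4 = 17/36

17/36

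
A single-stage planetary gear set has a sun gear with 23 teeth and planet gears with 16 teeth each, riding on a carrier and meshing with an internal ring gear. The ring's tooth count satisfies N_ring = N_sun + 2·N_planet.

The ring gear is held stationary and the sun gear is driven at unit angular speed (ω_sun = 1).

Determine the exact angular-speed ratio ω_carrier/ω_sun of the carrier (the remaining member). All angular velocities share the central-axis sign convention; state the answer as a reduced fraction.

23/78

N_ring = 23 + 2·16 = 55
23(ω_s−ω_c) = −55(ω_r−ω_c),  ω_r=0, ω_s=1
23(1−ω_c) = −55(0−ω_c)  ⇒  78ω_c = 23  ⇒  ω_c = 23/78
ω_c/ω_s = 23/78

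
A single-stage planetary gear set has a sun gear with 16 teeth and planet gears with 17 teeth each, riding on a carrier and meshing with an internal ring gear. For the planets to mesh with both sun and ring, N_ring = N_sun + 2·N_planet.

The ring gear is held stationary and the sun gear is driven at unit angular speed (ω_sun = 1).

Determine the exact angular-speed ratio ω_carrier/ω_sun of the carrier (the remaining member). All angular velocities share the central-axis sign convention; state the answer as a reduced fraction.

N_ring = 16 + 2·17 = 50
16(ω_s−ω_c) = −50(ω_r−ω_c),  ω_r=0, ω_s=1
16(1−ω_c) = −50(0−ω_c)  ⇒  66ω_c = 16  ⇒  ω_c = 8/33
ω_c/ω_s = 8/33

8/33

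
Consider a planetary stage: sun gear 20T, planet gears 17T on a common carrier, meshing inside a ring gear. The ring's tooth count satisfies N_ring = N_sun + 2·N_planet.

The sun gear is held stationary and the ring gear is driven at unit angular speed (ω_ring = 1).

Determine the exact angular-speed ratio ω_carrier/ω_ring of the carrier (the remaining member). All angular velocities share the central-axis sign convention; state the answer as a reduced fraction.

27/37

N_ring = 20 + 2·17 = 54
20(ω_s−ω_c) = −54(ω_r−ω_c),  ω_s=0, ω_r=1
20(0−ω_c) = −54(1−ω_c)  ⇒  74ω_c = 54  ⇒  ω_c = 27/37
ω_c/ω_r = 27/37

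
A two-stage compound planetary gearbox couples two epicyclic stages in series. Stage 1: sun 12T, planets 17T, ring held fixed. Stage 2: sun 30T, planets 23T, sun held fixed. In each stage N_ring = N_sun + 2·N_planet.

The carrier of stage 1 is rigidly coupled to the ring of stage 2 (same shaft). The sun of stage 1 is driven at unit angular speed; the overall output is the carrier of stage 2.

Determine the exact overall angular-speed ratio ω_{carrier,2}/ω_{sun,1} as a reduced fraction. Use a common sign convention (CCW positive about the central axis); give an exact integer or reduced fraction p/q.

Stage 1: N_ring = 12 + 2·17 = 46
Stage 1: 12(ω_s−ω_c) = −46(ω_r−ω_c),  ω_r=0, ω_s=1
Stage 1: 12(1−ω_c) = −46(0−ω_c)  ⇒  58ω_c = 12  ⇒  ω_c = 6/29
  ⇒ ω_c¹/ω_s¹ = 6/29
Stage 2: N_ring = 30 + 2·23 = 76
Stage 2: 30(ω_s−ω_c) = −76(ω_r−ω_c),  ω_s=0, ω_r=1
Stage 2: 30(0−ω_c) = −76(1−ω_c)  ⇒  106ω_c = 76  ⇒  ω_c = 38/53
  ⇒ ω_c²/ω_r² = 38/53
Coupling ω_r² = ω_c¹ ⇒ overall = 6/29 × 38/53 = 228/1537

228/1537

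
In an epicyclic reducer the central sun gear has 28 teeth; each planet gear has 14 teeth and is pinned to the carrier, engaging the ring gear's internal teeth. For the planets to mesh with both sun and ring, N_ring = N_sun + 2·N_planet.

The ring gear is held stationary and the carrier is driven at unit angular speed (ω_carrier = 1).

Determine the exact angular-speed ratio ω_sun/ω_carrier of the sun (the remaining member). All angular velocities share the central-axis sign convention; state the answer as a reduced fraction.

3

N_ring = 28 + 2·14 = 56
28(ω_s−ω_c) = −56(ω_r−ω_c),  ω_r=0, ω_c=1
ω_s = 1 − (56/28)(0−1) = 3
ω_s/ω_c = 3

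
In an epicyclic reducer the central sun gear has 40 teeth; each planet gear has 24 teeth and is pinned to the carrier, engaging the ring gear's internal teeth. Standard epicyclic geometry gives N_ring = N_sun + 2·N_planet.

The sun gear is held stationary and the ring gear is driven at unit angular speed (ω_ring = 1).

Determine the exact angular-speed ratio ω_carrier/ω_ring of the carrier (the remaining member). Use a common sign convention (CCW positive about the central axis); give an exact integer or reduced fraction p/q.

N_ring = 40 + 2·24 = 88
40(ω_s−ω_c) = −88(ω_r−ω_c),  ω_s=0, ω_r=1
40(0−ω_c) = −88(1−ω_c)  ⇒  128ω_c = 88  ⇒  ω_c = 11/16
ω_c/ω_r = 11/16

11/16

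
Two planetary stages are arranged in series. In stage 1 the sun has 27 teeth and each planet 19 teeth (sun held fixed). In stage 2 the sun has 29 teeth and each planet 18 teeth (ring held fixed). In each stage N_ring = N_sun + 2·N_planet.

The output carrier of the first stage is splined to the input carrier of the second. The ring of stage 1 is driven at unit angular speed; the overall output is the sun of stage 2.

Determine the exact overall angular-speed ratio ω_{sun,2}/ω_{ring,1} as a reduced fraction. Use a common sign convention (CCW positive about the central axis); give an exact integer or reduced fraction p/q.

3055/1334

Stage 1: N_ring = 27 + 2·19 = 65
Stage 1: 27(ω_s−ω_c) = −65(ω_r−ω_c),  ω_s=0, ω_r=1
Stage 1: 27(0−ω_c) = −65(1−ω_c)  ⇒  92ω_c = 65  ⇒  ω_c = 65/92
  ⇒ ω_c¹/ω_r¹ = 65/92
Stage 2: N_ring = 29 + 2·18 = 65
Stage 2: 29(ω_s−ω_c) = −65(ω_r−ω_c),  ω_r=0, ω_c=1
Stage 2: ω_s = 1 − (65/29)(0−1) = 94/29
  ⇒ ω_s²/ω_c² = 94/29
Coupling ω_c² = ω_c¹ ⇒ overall = 65/92 × 94/29 = 3055/1334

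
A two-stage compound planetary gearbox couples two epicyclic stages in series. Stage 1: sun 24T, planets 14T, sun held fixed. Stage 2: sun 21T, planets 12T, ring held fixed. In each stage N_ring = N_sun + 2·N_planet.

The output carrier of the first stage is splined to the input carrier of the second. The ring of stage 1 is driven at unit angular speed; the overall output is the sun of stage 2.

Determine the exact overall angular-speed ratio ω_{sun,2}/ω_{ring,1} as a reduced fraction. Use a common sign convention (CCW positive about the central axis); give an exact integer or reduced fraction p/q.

286/133

Stage 1: N_ring = 24 + 2·14 = 52
Stage 1: 24(ω_s−ω_c) = −52(ω_r−ω_c),  ω_s=0, ω_r=1
Stage 1: 24(0−ω_c) = −52(1−ω_c)  ⇒  76ω_c = 52  ⇒  ω_c = 13/19
  ⇒ ω_c¹/ω_r¹ = 13/19
Stage 2: N_ring = 21 + 2·12 = 45
Stage 2: 21(ω_s−ω_c) = −45(ω_r−ω_c),  ω_r=0, ω_c=1
Stage 2: ω_s = 1 − (45/21)(0−1) = 22/7
  ⇒ ω_s²/ω_c² = 22/7
Coupling ω_c² = ω_c¹ ⇒ overall = 13/19 × 22/7 = 286/133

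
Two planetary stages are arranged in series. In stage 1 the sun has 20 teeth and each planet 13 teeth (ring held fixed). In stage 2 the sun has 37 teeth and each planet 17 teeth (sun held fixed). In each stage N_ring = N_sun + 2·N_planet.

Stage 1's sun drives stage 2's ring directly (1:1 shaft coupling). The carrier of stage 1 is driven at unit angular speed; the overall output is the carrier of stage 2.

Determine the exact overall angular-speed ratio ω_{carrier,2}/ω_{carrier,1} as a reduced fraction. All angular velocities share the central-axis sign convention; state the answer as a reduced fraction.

781/360

Stage 1: N_ring = 20 + 2·13 = 46
Stage 1: 20(ω_s−ω_c) = −46(ω_r−ω_c),  ω_r=0, ω_c=1
Stage 1: ω_s = 1 − (46/20)(0−1) = 33/10
  ⇒ ω_s¹/ω_c¹ = 33/10
Stage 2: N_ring = 37 + 2·17 = 71
Stage 2: 37(ω_s−ω_c) = −71(ω_r−ω_c),  ω_s=0, ω_r=1
Stage 2: 37(0−ω_c) = −71(1−ω_c)  ⇒  108ω_c = 71  ⇒  ω_c = 71/108
  ⇒ ω_c²/ω_r² = 71/108
Coupling ω_r² = ω_s¹ ⇒ overall = 33/10 × 71/108 = 781/360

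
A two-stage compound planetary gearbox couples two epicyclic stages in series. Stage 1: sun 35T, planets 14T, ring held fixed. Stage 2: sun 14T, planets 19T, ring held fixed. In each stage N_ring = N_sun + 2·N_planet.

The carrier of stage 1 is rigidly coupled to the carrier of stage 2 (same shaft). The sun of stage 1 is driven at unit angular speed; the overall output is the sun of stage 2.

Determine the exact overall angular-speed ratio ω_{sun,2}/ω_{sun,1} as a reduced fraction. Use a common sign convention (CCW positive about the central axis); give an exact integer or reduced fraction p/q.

Stage 1: N_ring = 35 + 2·14 = 63
Stage 1: 35(ω_s−ω_c) = −63(ω_r−ω_c),  ω_r=0, ω_s=1
Stage 1: 35(1−ω_c) = −63(0−ω_c)  ⇒  98ω_c = 35  ⇒  ω_c = 5/14
  ⇒ ω_c¹/ω_s¹ = 5/14
Stage 2: N_ring = 14 + 2·19 = 52
Stage 2: 14(ω_s−ω_c) = −52(ω_r−ω_c),  ω_r=0, ω_c=1
Stage 2: ω_s = 1 − (52/14)(0−1) = 33/7
  ⇒ ω_s²/ω_c² = 33/7
Coupling ω_c² = ω_c¹ ⇒ overall = 5/14 × 33/7 = 165/98

165/98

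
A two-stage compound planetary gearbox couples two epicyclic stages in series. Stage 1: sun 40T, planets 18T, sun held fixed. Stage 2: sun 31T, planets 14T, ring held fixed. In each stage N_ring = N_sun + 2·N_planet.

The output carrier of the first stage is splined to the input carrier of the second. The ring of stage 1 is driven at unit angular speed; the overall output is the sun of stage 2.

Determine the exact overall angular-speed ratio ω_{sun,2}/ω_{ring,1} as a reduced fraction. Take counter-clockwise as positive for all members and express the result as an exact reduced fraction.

1710/899

Stage 1: N_ring = 40 + 2·18 = 76
Stage 1: 40(ω_s−ω_c) = −76(ω_r−ω_c),  ω_s=0, ω_r=1
Stage 1: 40(0−ω_c) = −76(1−ω_c)  ⇒  116ω_c = 76  ⇒  ω_c = 19/29
  ⇒ ω_c¹/ω_r¹ = 19/29
Stage 2: N_ring = 31 + 2·14 = 59
Stage 2: 31(ω_s−ω_c) = −59(ω_r−ω_c),  ω_r=0, ω_c=1
Stage 2: ω_s = 1 − (59/31)(0−1) = 90/31
  ⇒ ω_s²/ω_c² = 90/31
Coupling ω_c² = ω_c¹ ⇒ overall = 19/29 × 90/31 = 1710/899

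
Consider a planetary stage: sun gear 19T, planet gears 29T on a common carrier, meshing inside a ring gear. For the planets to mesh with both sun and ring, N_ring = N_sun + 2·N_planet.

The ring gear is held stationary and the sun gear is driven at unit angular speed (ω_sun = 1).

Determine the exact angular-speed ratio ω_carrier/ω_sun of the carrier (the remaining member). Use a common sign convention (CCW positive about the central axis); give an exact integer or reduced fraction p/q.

19/96

N_ring = 19 + 2·29 = 77
19(ω_s−ω_c) = −77(ω_r−ω_c),  ω_r=0, ω_s=1
19(1−ω_c) = −77(0−ω_c)  ⇒  96ω_c = 19  ⇒  ω_c = 19/96
ω_c/ω_s = 19/96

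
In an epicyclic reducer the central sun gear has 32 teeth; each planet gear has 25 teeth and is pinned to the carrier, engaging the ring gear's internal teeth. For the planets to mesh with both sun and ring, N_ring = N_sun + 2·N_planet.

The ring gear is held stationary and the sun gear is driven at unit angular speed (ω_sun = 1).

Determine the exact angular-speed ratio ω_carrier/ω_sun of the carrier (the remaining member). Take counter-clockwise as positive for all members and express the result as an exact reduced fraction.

N_ring = 32 + 2·25 = 82
32(ω_s−ω_c) = −82(ω_r−ω_c),  ω_r=0, ω_s=1
32(1−ω_c) = −82(0−ω_c)  ⇒  114ω_c = 32  ⇒  ω_c = 16/57
ω_c/ω_s = 16/57

16/57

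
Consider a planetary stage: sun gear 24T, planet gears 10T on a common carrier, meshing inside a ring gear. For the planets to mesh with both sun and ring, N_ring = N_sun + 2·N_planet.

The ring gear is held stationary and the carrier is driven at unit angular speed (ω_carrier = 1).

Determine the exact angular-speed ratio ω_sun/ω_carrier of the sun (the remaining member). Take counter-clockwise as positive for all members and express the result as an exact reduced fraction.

N_ring = 24 + 2·10 = 44
24(ω_s−ω_c) = −44(ω_r−ω_c),  ω_r=0, ω_c=1
ω_s = 1 − (44/24)(0−1) = 17/6
ω_s/ω_c = 17/6

17/6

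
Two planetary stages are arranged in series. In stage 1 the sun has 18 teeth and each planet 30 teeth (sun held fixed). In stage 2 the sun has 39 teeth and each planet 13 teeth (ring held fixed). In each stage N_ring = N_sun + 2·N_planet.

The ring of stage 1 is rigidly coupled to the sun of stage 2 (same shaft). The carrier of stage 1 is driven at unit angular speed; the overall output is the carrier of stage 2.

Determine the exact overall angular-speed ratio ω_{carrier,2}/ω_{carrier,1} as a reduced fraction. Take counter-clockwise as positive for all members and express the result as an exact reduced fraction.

Stage 1: N_ring = 18 + 2·30 = 78
Stage 1: 18(ω_s−ω_c) = −78(ω_r−ω_c),  ω_s=0, ω_c=1
Stage 1: ω_r = 1 − (18/78)(0−1) = 16/13
  ⇒ ω_r¹/ω_c¹ = 16/13
Stage 2: N_ring = 39 + 2·13 = 65
Stage 2: 39(ω_s−ω_c) = −65(ω_r−ω_c),  ω_r=0, ω_s=1
Stage 2: 39(1−ω_c) = −65(0−ω_c)  ⇒  104ω_c = 39  ⇒  ω_c = 3/8
  ⇒ ω_c²/ω_s² = 3/8
Coupling ω_s² = ω_r¹ ⇒ overall = 16/13 × 3/8 = 6/13

6/13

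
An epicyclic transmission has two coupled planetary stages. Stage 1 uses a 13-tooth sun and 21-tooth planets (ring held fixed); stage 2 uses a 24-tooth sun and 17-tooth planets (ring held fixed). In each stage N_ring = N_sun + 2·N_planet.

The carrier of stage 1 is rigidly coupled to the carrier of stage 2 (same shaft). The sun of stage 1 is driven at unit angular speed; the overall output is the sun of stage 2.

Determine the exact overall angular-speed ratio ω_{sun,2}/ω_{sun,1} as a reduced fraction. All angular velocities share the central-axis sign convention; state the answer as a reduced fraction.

Stage 1: N_ring = 13 + 2·21 = 55
Stage 1: 13(ω_s−ω_c) = −55(ω_r−ω_c),  ω_r=0, ω_s=1
Stage 1: 13(1−ω_c) = −55(0−ω_c)  ⇒  68ω_c = 13  ⇒  ω_c = 13/68
  ⇒ ω_c¹/ω_s¹ = 13/68
Stage 2: N_ring = 24 + 2·17 = 58
Stage 2: 24(ω_s−ω_c) = −58(ω_r−ω_c),  ω_r=0, ω_c=1
Stage 2: ω_s = 1 − (58/24)(0−1) = 41/12
  ⇒ ω_s²/ω_c² = 41/12
Coupling ω_c² = ω_c¹ ⇒ overall = 13/68 × 41/12 = 533/816

533/816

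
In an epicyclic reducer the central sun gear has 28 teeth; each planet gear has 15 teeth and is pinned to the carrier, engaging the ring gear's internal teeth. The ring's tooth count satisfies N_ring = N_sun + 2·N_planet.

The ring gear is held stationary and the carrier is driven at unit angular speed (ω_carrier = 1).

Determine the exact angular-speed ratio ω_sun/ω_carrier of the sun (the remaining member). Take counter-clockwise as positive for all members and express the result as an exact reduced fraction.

N_ring = 28 + 2·15 = 58
28(ω_s−ω_c) = −58(ω_r−ω_c),  ω_r=0, ω_c=1
ω_s = 1 − (58/28)(0−1) = 43/14
ω_s/ω_c = 43/14

43/14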